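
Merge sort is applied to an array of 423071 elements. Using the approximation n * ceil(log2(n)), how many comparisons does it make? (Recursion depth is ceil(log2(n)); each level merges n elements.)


Merge sort divides the array into halves recursively.
Number of levels = ceil(log2(423071)) = 19
At each level, approximately n = 423071 comparisons are needed for merging.
Total comparisons ~ n * ceil(log2(n)) = 423071 * 19 = 8038349


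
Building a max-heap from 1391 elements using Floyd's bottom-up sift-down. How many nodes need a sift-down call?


In a heap of 1391 elements (0-indexed array):
  Last element index: 1390
  Parent of last element: floor((1390 - 1) / 2) = 694
  Internal nodes: indices 0 to 694
  Count = floor(1391/2) = 695


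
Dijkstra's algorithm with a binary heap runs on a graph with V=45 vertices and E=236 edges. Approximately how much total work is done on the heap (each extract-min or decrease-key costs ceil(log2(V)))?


Dijkstra with a binary heap: each vertex is extracted once, each edge may relax once.
Each heap operation costs O(log V).
V + E = 45 + 236 = 281
ceil(log2(45)) = 6 (since 2^5 = 32 < 45 <= 64 = 2^6)
Total heap work = (V+E) * ceil(log2(V)) = 281 * 6 = 1686


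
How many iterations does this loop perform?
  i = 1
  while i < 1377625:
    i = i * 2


The loop variable doubles each iteration:
i = 1 -> 2 -> 4 -> 8 -> 16 -> 32 -> 64 -> 128 -> 256 -> 512 -> 1024 -> 2048 -> 4096 -> 8192 -> 16384 -> 32768 -> 65536 -> 131072 -> 262144 -> 524288 -> 1048576 -> 2097152 (stop, 2097152 >= 1377625)
Number of doublings = ceil(log2(1377625)) = 21


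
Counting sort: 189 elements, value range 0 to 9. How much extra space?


n = 189 (output array)
k = 10 (count array for 10 distinct values)
Extra space = 189 + 10 = 199


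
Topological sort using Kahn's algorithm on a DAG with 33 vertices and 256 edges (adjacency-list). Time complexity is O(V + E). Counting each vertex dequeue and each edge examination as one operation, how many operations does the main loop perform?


Kahn's algorithm:
  1. Compute in-degrees: O(V + E)
  2. Process queue: each vertex dequeued once (O(V))
     each edge examined once (O(E))
Total = V + E = 33 + 256 = 289


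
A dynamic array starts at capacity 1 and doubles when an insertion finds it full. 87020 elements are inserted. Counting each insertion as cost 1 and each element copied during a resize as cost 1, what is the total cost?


n = 87020
Insertion costs: 87020
Resizes copy 1, 2, 4, ... up to the largest power of 2 that is <= n-1 = 87019, i.e. 65536.
Copy costs = 1 + 2 + 4 + 8 + 16 + 32 + 64 + 128 + 256 + 512 + 1024 + 2048 + 4096 + 8192 + 16384 + 32768 + 65536 = 131071
Total = 87020 + 131071 = 218091


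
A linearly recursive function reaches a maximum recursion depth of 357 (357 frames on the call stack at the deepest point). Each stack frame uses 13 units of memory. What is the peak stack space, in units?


Maximum recursion depth = 357 frames
Memory per frame = 13 units
Total stack space = depth * frame_size
= 357 * 13 = 4641


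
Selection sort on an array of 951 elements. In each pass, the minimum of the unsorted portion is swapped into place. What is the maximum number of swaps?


Selection sort performs one swap per pass:
  Pass 1: find min in positions 0 to 950, swap with position 0
  Pass 2: find min in positions 1 to 950, swap with position 1
  Pass 3: find min in positions 2 to 950, swap with position 2
  Pass 4: find min in positions 3 to 950, swap with position 3
  Pass 5: find min in positions 4 to 950, swap with position 4
  ... (945 more passes)
Total passes (and swaps) = n - 1 = 951 - 1 = 950


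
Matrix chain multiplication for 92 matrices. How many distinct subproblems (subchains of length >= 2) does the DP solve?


Subproblems are indexed by (i, j) where i < j.
Number of such pairs = n*(n-1)/2
= 92 * 91 / 2
= 4186


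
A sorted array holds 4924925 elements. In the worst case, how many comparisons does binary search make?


Halving sequence: 4924925 -> 2462462 -> 1231231 -> 615615 -> 307807 -> 153903 -> 76951 -> 38475 -> 19237 -> 9618 -> 4809 -> 2404 -> 1202 -> 601 -> 300 -> 150 -> 75 -> 37 -> 18 -> 9 -> 4 -> 2 -> 1
Number of halvings = 22
Max comparisons = 22 + 1 = 23


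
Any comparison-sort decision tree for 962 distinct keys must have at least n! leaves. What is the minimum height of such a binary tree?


A binary decision tree of height h has at most 2^h leaves and needs at least n! of them, so h >= ceil(log2(n!)).
962! is far too large to multiply out, so use Stirling's series:
  ln(n!) ~ n ln n - n + (1/2) ln(2 pi n) + 1/(12n)  (error below 1/(360 n^3), negligible here)
  ln(962) = 6.8690145
  n ln n = 962 * 6.8690145 = 6607.9919
  (1/2) ln(2 pi * 962) = (1/2) ln(6044.4243) = 4.3534
  1/(12*962) = 0.0001
  ln(962!) ~ 6607.9919 - 962 + 4.3534 + 0.0001 = 5650.3454
Convert to base 2: log2(962!) = 5650.3454 / ln 2 = 5650.3454 / 0.69314718 = 8151.7253
ceil(8151.7253) = 8152


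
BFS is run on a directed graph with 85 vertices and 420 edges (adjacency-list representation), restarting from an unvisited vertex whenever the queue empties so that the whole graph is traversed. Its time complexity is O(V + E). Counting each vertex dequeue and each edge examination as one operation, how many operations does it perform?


A full BFS traversal dequeues each vertex exactly once and examines each directed edge exactly once.
V = 85 (vertex processing cost)
E = 420 (edge examination cost)
Total operations proportional to V + E = 85 + 420 = 505


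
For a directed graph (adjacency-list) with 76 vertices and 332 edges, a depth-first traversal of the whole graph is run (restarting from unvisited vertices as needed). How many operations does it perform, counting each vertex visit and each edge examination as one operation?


A full DFS traversal visits each vertex once and examines each edge once.
V = 76
E = 332
Sum = 76 + 332 = 408


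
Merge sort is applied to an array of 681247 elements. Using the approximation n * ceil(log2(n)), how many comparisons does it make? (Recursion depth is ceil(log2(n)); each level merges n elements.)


Merge sort divides the array into halves recursively.
Number of levels = ceil(log2(681247)) = 20
At each level, approximately n = 681247 comparisons are needed for merging.
Total comparisons ~ n * ceil(log2(n)) = 681247 * 20 = 13624940


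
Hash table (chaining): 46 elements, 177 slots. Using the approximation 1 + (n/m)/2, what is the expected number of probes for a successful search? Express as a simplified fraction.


Computing expected probes:
alpha = 46/177
= 1 + alpha/2
= 1 + 46/(2*177)
= (2*177 + 46) / (2*177)
= 400/354 = 200/177


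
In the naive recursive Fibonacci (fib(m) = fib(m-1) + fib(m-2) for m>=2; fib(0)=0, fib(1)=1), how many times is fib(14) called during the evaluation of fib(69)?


Let N(m) = number of times fib(m) is called while evaluating fib(69).
N(69) = 1 (the initial call).
N(68) = 1 (only fib(69) calls it).
For 1 <= m <= 67: fib(m) is called by fib(m+1) and fib(m+2), so
  N(m) = N(m+1) + N(m+2).
fib(0) is called only by fib(2), so N(0) = N(2).
Walk down from m=69:
  N(69)=1, N(68)=1, N(67)=2, N(66)=3, N(65)=5, N(64)=8, N(63)=13, N(62)=21, N(61)=34, N(60)=55, N(59)=89, N(58)=144, N(57)=233, N(56)=377, N(55)=610, N(54)=987, N(53)=1597, N(52)=2584, N(51)=4181, N(50)=6765, N(49)=10946, N(48)=17711, N(47)=28657, N(46)=46368, N(45)=75025, N(44)=121393, N(43)=196418, N(42)=317811, N(41)=514229, N(40)=832040, N(39)=1346269, N(38)=2178309, N(37)=3524578, N(36)=5702887, N(35)=9227465, N(34)=14930352, N(33)=24157817, N(32)=39088169, N(31)=63245986, N(30)=102334155, N(29)=165580141, N(28)=267914296, N(27)=433494437, N(26)=701408733, N(25)=1134903170, N(24)=1836311903, N(23)=2971215073, N(22)=4807526976, N(21)=7778742049, N(20)=12586269025, N(19)=20365011074, N(18)=32951280099, N(17)=53316291173, N(16)=86267571272, N(15)=139583862445, N(14)=225851433717
N(14) = 225851433717


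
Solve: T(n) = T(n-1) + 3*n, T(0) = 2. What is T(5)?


Expanding the recurrence:
T(5) = T(4) + 3*5
       = T(3) + 3*4 + 3*5
       ...
       = T(0) + 3*(1 + 2 + ... + 5)
       = 2 + 3 * 5*6/2
       = 2 + 3 * 15
       = 2 + 45 = 47


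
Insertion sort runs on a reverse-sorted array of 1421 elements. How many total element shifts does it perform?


Sum of shifts = 1 + 2 + 3 + ... + 1420
= 1421 * 1420 / 2
= 2017820 / 2
= 1008910


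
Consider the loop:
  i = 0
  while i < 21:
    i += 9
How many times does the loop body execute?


Starting at i = 0, each iteration adds 9.
Iterations until i >= 21:
  Iteration 1: i = 0 -> i = 9
  Iteration 2: i = 9 -> i = 18
  Iteration 3: i = 18 -> i = 27
Total iterations = ceil(21/9) = 3


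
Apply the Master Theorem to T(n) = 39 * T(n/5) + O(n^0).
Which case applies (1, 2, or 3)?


The Master Theorem: T(n) = a*T(n/b) + O(n^c)
  a = 39, b = 5, c = 0
log_b(a) = log_5(39) ~ 2.276
Compare b^c with a: 5^0 = 1 < 39, so c < log_b(a).
Since c < log_b(a), Case 1 applies.
T(n) = O(n^(log_5 39)) ~ O(n^2.276)
Master Theorem case = 1


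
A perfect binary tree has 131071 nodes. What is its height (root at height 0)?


For a perfect binary tree of height h: n = 2^(h+1) - 1, so h = log2(n+1) - 1.
  n + 1 = 131072 = 2^17
  log2(131072) = 17
  height = 17 - 1 = 16


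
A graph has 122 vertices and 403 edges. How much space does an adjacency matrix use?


Adjacency matrix: V x V grid of entries
Space = V^2 = 122^2 = 122 * 122 = 14884


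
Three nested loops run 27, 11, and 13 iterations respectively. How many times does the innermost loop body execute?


Loop 1 (outermost): 27 iterations
Loop 2 (middle): 11 iterations per outer
Loop 3 (innermost): 13 iterations per middle
Total = 27 * 11 * 13 = 3861


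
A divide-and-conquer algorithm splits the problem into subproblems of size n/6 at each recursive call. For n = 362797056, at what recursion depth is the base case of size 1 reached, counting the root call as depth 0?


At each depth, the problem size is divided by 6:
  Depth 0: problem size = 362797056
  Depth 1: problem size = 60466176
  Depth 2: problem size = 10077696
  Depth 3: problem size = 1679616
  Depth 4: problem size = 279936
  Depth 5: problem size = 46656
  Depth 6: problem size = 7776
  Depth 7: problem size = 1296
  Depth 8: problem size = 216
  Depth 9: problem size = 36
  Depth 10: problem size = 6
  Depth 11: problem size = 1 (base case)
The base case is reached at depth log_6(362797056) = 11 (the tree has 12 levels counting depth 0, but the depth asked for is 11).
Recursion depth = 11


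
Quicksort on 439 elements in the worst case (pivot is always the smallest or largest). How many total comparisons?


In the worst case, each partition step picks the worst pivot:
  Partition 1: 438 comparisons (n-1 elements to compare)
  Partition 2: 437 comparisons
  Partition 3: 436 comparisons
  Partition 4: 435 comparisons
  Partition 5: 434 comparisons
  ...
  Last partition: 0 comparisons
Total = (n-1) + (n-2) + ... + 1 + 0 = n*(n-1)/2
= 439*438/2 = 96141


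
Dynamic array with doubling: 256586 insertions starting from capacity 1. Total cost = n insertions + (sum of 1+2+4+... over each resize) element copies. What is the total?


n = 256586
Insertion costs: 256586
Resizes copy 1, 2, 4, ... up to the largest power of 2 that is <= n-1 = 256585, i.e. 131072.
Copy costs = 1 + 2 + 4 + 8 + 16 + 32 + 64 + 128 + 256 + 512 + 1024 + 2048 + 4096 + 8192 + 16384 + 32768 + 65536 + 131072 = 262143
Total = 256586 + 262143 = 518729


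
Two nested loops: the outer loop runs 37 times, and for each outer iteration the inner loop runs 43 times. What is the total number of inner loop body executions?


Outer loop: 37 iterations
Inner loop: 43 iterations per outer iteration
Total = 37 * 43 = 1591


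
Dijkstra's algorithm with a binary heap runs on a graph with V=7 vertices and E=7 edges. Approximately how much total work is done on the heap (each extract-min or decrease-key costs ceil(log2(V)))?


Dijkstra with a binary heap: each vertex is extracted once, each edge may relax once.
Each heap operation costs O(log V).
V + E = 7 + 7 = 14
ceil(log2(7)) = 3 (since 2^2 = 4 < 7 <= 8 = 2^3)
Total heap work = (V+E) * ceil(log2(V)) = 14 * 3 = 42


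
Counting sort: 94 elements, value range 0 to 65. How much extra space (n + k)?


n = 94 (output array)
k = 66 (count array for 66 distinct values)
Extra space = 94 + 66 = 160


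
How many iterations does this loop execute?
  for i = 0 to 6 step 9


The loop variable i takes values starting at 0 and increments by 9 each iteration.
Sequence: i = 0
The upper bound 6 is inclusive, so the count is floor((last - first) / step) + 1:
floor((6 - 0) / 9) + 1 = floor(6/9) + 1 = 0 + 1 = 1


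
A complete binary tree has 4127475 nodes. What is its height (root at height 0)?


In a complete binary tree, level k holds nodes 2^k .. 2^(k+1)-1 (1-indexed).
Height = floor(log2(n)) = floor(log2(4127475)) = 21
Check: 2^21 = 2097152 <= 4127475 < 4194304 = 2^22


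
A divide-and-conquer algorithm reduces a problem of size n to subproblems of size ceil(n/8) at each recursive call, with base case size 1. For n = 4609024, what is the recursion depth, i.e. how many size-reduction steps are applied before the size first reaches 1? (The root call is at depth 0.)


Each step divides the size by 8 (rounding up); after k steps the size is ceil(n/8^k), which equals 1 exactly when 8^k >= n.
So the depth is the smallest k with 8^k >= 4609024, i.e. ceil(log_8(4609024)).
8^7 = 2097152 < 4609024 <= 16777216 = 8^8
Recursion depth = 8


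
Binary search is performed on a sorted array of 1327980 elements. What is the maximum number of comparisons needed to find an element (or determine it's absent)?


Binary search halves the search space each comparison:
  Step 1: search space = 1327980 -> 663990
  Step 2: search space = 663990 -> 331995
  Step 3: search space = 331995 -> 165997
  Step 4: search space = 165997 -> 82998
  Step 5: search space = 82998 -> 41499
  Step 6: search space = 41499 -> 20749
  Step 7: search space = 20749 -> 10374
  Step 8: search space = 10374 -> 5187
  Step 9: search space = 5187 -> 2593
  Step 10: search space = 2593 -> 1296
  Step 11: search space = 1296 -> 648
  Step 12: search space = 648 -> 324
  Step 13: search space = 324 -> 162
  Step 14: search space = 162 -> 81
  Step 15: search space = 81 -> 40
  Step 16: search space = 40 -> 20
  Step 17: search space = 20 -> 10
  Step 18: search space = 10 -> 5
  Step 19: search space = 5 -> 2
  Step 20: search space = 2 -> 1
  Step 21: search space = 1 (final check)
Maximum comparisons = floor(log2(1327980)) + 1 = 20 + 1 = 21


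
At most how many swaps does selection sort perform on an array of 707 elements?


Each of the 706 passes places one element in its final position.
Pass 1: swap minimum into position 0
Pass 2: swap minimum of remaining into position 1
...
Pass 706: last two elements, one swap
Maximum swaps = 707 - 1 = 706


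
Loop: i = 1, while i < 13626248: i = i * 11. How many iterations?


i multiplies by 11 each step:
i = 1 -> 11 -> 121 -> 1331 -> 14641 -> 161051 -> 1771561 -> 19487171 (stop)
Iterations = ceil(log_11(13626248)) = 7


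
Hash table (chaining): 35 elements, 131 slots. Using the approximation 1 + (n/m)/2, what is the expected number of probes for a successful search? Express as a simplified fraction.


Computing expected probes:
alpha = 35/131
= 1 + alpha/2
= 1 + 35/(2*131)
= (2*131 + 35) / (2*131)
= 297/262


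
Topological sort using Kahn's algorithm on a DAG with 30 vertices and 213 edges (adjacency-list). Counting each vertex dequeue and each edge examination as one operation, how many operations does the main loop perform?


Kahn's algorithm:
  1. Compute in-degrees: O(V + E)
  2. Process queue: each vertex dequeued once (O(V))
     each edge examined once (O(E))
Total = V + E = 30 + 213 = 243


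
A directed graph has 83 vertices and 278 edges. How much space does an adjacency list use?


Adjacency list: one list head per vertex + one entry per edge
Vertex heads: 83
Edge entries: 278
Total = 83 + 278 = 361


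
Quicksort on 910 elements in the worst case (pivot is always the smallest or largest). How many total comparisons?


In the worst case, each partition step picks the worst pivot:
  Partition 1: 909 comparisons (n-1 elements to compare)
  Partition 2: 908 comparisons
  Partition 3: 907 comparisons
  Partition 4: 906 comparisons
  Partition 5: 905 comparisons
  ...
  Last partition: 0 comparisons
Total = (n-1) + (n-2) + ... + 1 + 0 = n*(n-1)/2
= 910*909/2 = 413595


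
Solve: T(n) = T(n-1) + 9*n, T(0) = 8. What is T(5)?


Expanding the recurrence:
T(5) = T(4) + 9*5
       = T(3) + 9*4 + 9*5
       ...
       = T(0) + 9*(1 + 2 + ... + 5)
       = 8 + 9 * 5*6/2
       = 8 + 9 * 15
       = 8 + 135 = 143


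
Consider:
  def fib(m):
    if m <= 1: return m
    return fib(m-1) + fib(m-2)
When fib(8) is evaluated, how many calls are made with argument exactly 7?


Let N(m) = number of times fib(m) is called while evaluating fib(8).
N(8) = 1 (the initial call).
N(7) = 1 (only fib(8) calls it).
For 1 <= m <= 6: fib(m) is called by fib(m+1) and fib(m+2), so
  N(m) = N(m+1) + N(m+2).
fib(0) is called only by fib(2), so N(0) = N(2).
Walk down from m=8:
  N(8)=1, N(7)=1
N(7) = 1


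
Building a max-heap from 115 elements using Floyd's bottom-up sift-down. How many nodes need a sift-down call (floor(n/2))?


In a heap of 115 elements (0-indexed array):
  Last element index: 114
  Parent of last element: floor((114 - 1) / 2) = 56
  Internal nodes: indices 0 to 56
  Count = floor(115/2) = 57


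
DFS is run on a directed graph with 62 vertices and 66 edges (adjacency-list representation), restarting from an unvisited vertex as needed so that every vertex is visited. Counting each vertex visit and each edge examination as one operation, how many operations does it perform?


A full DFS traversal processes each vertex exactly once (push/pop on stack).
Each directed edge is examined once.
V = 62, E = 66
V + E = 128


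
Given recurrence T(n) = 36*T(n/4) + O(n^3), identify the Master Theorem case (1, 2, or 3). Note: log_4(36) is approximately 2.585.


Master Theorem parameters: a=36, b=4, c=3
log_b(a) = 2.585
Compare b^c with a: 4^3 = 64 > 36, so c > log_b(a).
Comparing c=3 vs log_b(a)=2.585:
3 > 2.585 => Case 3
Result: T(n) = O(n^3)
Master Theorem case = 3


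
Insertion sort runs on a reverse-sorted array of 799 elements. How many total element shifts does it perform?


Sum of shifts = 1 + 2 + 3 + ... + 798
= 799 * 798 / 2
= 637602 / 2
= 318801


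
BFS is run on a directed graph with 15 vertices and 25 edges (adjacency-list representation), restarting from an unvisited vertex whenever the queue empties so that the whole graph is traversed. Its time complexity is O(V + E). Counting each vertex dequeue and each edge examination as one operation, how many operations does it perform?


A full BFS traversal dequeues each vertex exactly once and examines each directed edge exactly once.
V = 15 (vertex processing cost)
E = 25 (edge examination cost)
Total operations proportional to V + E = 15 + 25 = 40


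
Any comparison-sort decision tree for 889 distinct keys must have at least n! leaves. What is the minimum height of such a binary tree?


A binary decision tree of height h has at most 2^h leaves and needs at least n! of them, so h >= ceil(log2(n!)).
889! is far too large to multiply out, so use Stirling's series:
  ln(n!) ~ n ln n - n + (1/2) ln(2 pi n) + 1/(12n)  (error below 1/(360 n^3), negligible here)
  ln(889) = 6.7900972
  n ln n = 889 * 6.7900972 = 6036.3964
  (1/2) ln(2 pi * 889) = (1/2) ln(5585.7517) = 4.3140
  1/(12*889) = 0.0001
  ln(889!) ~ 6036.3964 - 889 + 4.3140 + 0.0001 = 5151.7105
Convert to base 2: log2(889!) = 5151.7105 / ln 2 = 5151.7105 / 0.69314718 = 7432.3472
ceil(7432.3472) = 7433


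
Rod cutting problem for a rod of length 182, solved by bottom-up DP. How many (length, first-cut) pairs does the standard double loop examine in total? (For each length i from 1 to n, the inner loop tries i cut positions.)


For each subproblem length i = 1..182, the inner loop considers i possible first cuts.
Total = 1 + 2 + ... + 182
= 182*(182+1)/2
= 182*183/2 = 16653


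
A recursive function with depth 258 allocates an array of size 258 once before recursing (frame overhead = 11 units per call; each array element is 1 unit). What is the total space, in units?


Array allocation: 258 units (allocated once)
Stack frames: 258 deep * 11 per frame = 2838 units
Total = 258 + 2838 = 3096


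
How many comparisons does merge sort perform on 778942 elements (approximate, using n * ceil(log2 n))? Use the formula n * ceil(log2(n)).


Recursion depth: ceil(log2(778942)) = 20
Each recursion level merges n = 778942 elements
Total = 778942 * 20 = 15578840


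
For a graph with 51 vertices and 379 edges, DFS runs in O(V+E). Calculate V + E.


A full DFS traversal visits each vertex once and examines each edge once.
V = 51
E = 379
Sum = 51 + 379 = 430


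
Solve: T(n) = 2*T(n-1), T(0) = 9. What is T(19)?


Unrolling:
T(19) = 2*T(18) = 2^2*T(17) = ... = 2^19*T(0)
= 2^19 * 9
= 524288 * 9 = 4718592


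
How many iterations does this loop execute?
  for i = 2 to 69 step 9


The loop variable i takes values starting at 2 and increments by 9 each iteration.
Sequence: i = 2, 11, 20, 29, 38, 47, 56, 65
The upper bound 69 is inclusive, so the count is floor((last - first) / step) + 1:
floor((69 - 2) / 9) + 1 = floor(67/9) + 1 = 7 + 1 = 8


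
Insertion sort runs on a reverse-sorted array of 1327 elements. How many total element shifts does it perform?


Sum of shifts = 1 + 2 + 3 + ... + 1326
= 1327 * 1326 / 2
= 1759602 / 2
= 879801


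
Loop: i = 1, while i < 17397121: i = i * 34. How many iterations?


i multiplies by 34 each step:
i = 1 -> 34 -> 1156 -> 39304 -> 1336336 -> 45435424 (stop)
Iterations = ceil(log_34(17397121)) = 5


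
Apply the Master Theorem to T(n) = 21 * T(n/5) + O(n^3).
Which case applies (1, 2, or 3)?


The Master Theorem: T(n) = a*T(n/b) + O(n^c)
  a = 21, b = 5, c = 3
log_b(a) = log_5(21) ~ 1.892
Compare b^c with a: 5^3 = 125 > 21, so c > log_b(a).
Since c > log_b(a), Case 3 applies.
T(n) = O(n^3)
Master Theorem case = 3


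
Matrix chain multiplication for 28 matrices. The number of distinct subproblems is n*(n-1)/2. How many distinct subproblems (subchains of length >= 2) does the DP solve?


Subproblems are indexed by (i, j) where i < j.
Number of such pairs = n*(n-1)/2
= 28 * 27 / 2
= 378


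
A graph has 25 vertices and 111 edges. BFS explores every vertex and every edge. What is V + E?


A full BFS traversal dequeues each vertex once and examines each edge once.
Vertex visits: 25
Edge visits: 111
V + E = 25 + 111 = 136


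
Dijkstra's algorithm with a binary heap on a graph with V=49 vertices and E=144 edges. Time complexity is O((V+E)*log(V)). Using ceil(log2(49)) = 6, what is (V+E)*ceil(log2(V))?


Dijkstra with a binary heap: each vertex is extracted once, each edge may relax once.
Each heap operation costs O(log V).
V + E = 49 + 144 = 193
ceil(log2(49)) = 6 (since 2^5 = 32 < 49 <= 64 = 2^6)
Total heap work = (V+E) * ceil(log2(V)) = 193 * 6 = 1158


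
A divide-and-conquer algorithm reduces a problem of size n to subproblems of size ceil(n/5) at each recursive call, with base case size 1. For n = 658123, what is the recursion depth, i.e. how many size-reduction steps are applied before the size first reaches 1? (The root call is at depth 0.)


Each step divides the size by 5 (rounding up); after k steps the size is ceil(n/5^k), which equals 1 exactly when 5^k >= n.
So the depth is the smallest k with 5^k >= 658123, i.e. ceil(log_5(658123)).
5^8 = 390625 < 658123 <= 1953125 = 5^9
Recursion depth = 9


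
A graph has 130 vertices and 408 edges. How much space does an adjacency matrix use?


Adjacency matrix: V x V grid of entries
Space = V^2 = 130^2 = 130 * 130 = 16900


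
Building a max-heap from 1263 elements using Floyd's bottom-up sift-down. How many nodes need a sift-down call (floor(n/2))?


In a heap of 1263 elements (0-indexed array):
  Last element index: 1262
  Parent of last element: floor((1262 - 1) / 2) = 630
  Internal nodes: indices 0 to 630
  Count = floor(1263/2) = 631


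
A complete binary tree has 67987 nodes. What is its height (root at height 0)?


In a complete binary tree, level k holds nodes 2^k .. 2^(k+1)-1 (1-indexed).
Height = floor(log2(n)) = floor(log2(67987)) = 16
Check: 2^16 = 65536 <= 67987 < 131072 = 2^17


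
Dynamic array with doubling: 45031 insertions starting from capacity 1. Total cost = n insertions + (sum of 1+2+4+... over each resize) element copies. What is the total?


n = 45031
Insertion costs: 45031
Resizes copy 1, 2, 4, ... up to the largest power of 2 that is <= n-1 = 45030, i.e. 32768.
Copy costs = 1 + 2 + 4 + 8 + 16 + 32 + 64 + 128 + 256 + 512 + 1024 + 2048 + 4096 + 8192 + 16384 + 32768 = 65535
Total = 45031 + 65535 = 110566


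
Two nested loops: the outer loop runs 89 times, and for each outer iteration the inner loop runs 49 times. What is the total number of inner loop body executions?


Outer loop: 89 iterations
Inner loop: 49 iterations per outer iteration
Total = 89 * 49 = 4361


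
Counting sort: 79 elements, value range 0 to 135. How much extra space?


n = 79 (output array)
k = 136 (count array for 136 distinct values)
Extra space = 79 + 136 = 215


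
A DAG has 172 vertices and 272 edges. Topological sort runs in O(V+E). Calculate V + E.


V = 172 (vertex processing)
E = 272 (edge processing)
V + E = 172 + 272 = 444


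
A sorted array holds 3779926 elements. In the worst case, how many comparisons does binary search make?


Halving sequence: 3779926 -> 1889963 -> 944981 -> 472490 -> 236245 -> 118122 -> 59061 -> 29530 -> 14765 -> 7382 -> 3691 -> 1845 -> 922 -> 461 -> 230 -> 115 -> 57 -> 28 -> 14 -> 7 -> 3 -> 1
Number of halvings = 21
Max comparisons = 21 + 1 = 22


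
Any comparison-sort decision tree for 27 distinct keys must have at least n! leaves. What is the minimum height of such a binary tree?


A binary decision tree of height h has at most 2^h leaves and needs at least n! of them, so h >= ceil(log2(n!)).
Compute 27! as a running product:
  x2 = 2, x3 = 6, x4 = 24, x5 = 120
  x6 = 720, x7 = 5040, x8 = 40320, x9 = 362880
  x10 = 3628800, x11 = 39916800, x12 = 479001600, x13 = 6227020800
  x14 = 87178291200, x15 = 1307674368000, x16 = 20922789888000, x17 = 355687428096000
  x18 = 6402373705728000, x19 = 121645100408832000, x20 = 2432902008176640000, x21 = 51090942171709440000
  x22 = 1124000727777607680000, x23 = 25852016738884976640000, x24 = 620448401733239439360000, x25 = 15511210043330985984000000
  x26 = 403291461126605635584000000, x27 = 10888869450418352160768000000
27! = 10888869450418352160768000000
Bracket between powers of 2:
  2^93 = 9903520314283042199192993792 < 10888869450418352160768000000 <= 19807040628566084398385987584 = 2^94
So ceil(log2(27!)) = 94


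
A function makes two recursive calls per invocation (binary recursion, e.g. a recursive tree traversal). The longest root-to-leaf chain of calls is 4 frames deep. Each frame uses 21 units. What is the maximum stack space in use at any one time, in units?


Binary recursion: the two calls run one after the other, so only one root-to-leaf chain of frames is on the stack at a time.
Maximum depth (longest chain) = 4 frames
Each frame = 21 units
Max stack space = 4 * 21 = 84


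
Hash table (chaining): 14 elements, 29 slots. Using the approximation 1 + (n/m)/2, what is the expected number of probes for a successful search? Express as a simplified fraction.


Computing expected probes:
alpha = 14/29
= 1 + alpha/2
= 1 + 14/(2*29)
= (2*29 + 14) / (2*29)
= 72/58 = 36/29


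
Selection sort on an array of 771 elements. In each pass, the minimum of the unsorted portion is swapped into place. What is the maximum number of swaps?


Selection sort performs one swap per pass:
  Pass 1: find min in positions 0 to 770, swap with position 0
  Pass 2: find min in positions 1 to 770, swap with position 1
  Pass 3: find min in positions 2 to 770, swap with position 2
  Pass 4: find min in positions 3 to 770, swap with position 3
  Pass 5: find min in positions 4 to 770, swap with position 4
  ... (765 more passes)
Total passes (and swaps) = n - 1 = 771 - 1 = 770


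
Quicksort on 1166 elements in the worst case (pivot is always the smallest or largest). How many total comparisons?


In the worst case, each partition step picks the worst pivot:
  Partition 1: 1165 comparisons (n-1 elements to compare)
  Partition 2: 1164 comparisons
  Partition 3: 1163 comparisons
  Partition 4: 1162 comparisons
  Partition 5: 1161 comparisons
  ...
  Last partition: 0 comparisons
Total = (n-1) + (n-2) + ... + 1 + 0 = n*(n-1)/2
= 1166*1165/2 = 679195


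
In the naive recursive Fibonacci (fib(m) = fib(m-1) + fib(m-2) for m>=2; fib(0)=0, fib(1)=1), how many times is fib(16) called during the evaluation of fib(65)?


Let N(m) = number of times fib(m) is called while evaluating fib(65).
N(65) = 1 (the initial call).
N(64) = 1 (only fib(65) calls it).
For 1 <= m <= 63: fib(m) is called by fib(m+1) and fib(m+2), so
  N(m) = N(m+1) + N(m+2).
fib(0) is called only by fib(2), so N(0) = N(2).
Walk down from m=65:
  N(65)=1, N(64)=1, N(63)=2, N(62)=3, N(61)=5, N(60)=8, N(59)=13, N(58)=21, N(57)=34, N(56)=55, N(55)=89, N(54)=144, N(53)=233, N(52)=377, N(51)=610, N(50)=987, N(49)=1597, N(48)=2584, N(47)=4181, N(46)=6765, N(45)=10946, N(44)=17711, N(43)=28657, N(42)=46368, N(41)=75025, N(40)=121393, N(39)=196418, N(38)=317811, N(37)=514229, N(36)=832040, N(35)=1346269, N(34)=2178309, N(33)=3524578, N(32)=5702887, N(31)=9227465, N(30)=14930352, N(29)=24157817, N(28)=39088169, N(27)=63245986, N(26)=102334155, N(25)=165580141, N(24)=267914296, N(23)=433494437, N(22)=701408733, N(21)=1134903170, N(20)=1836311903, N(19)=2971215073, N(18)=4807526976, N(17)=7778742049, N(16)=12586269025
N(16) = 12586269025


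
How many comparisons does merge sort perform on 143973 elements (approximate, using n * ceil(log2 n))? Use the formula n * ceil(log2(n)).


Recursion depth: ceil(log2(143973)) = 18
Each recursion level merges n = 143973 elements
Total = 143973 * 18 = 2591514


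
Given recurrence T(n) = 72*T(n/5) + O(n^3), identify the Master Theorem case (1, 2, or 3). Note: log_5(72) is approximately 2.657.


Master Theorem parameters: a=72, b=5, c=3
log_b(a) = 2.657
Compare b^c with a: 5^3 = 125 > 72, so c > log_b(a).
Comparing c=3 vs log_b(a)=2.657:
3 > 2.657 => Case 3
Result: T(n) = O(n^3)
Master Theorem case = 3


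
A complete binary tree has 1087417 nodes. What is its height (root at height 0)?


In a complete binary tree, level k holds nodes 2^k .. 2^(k+1)-1 (1-indexed).
Height = floor(log2(n)) = floor(log2(1087417)) = 20
Check: 2^20 = 1048576 <= 1087417 < 2097152 = 2^21


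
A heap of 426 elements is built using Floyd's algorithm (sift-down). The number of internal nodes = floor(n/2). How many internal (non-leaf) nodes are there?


Leaf nodes occupy roughly half the array.
Sift-down is called for each internal node, starting from the last one.
Internal nodes = floor(n/2) = floor(426/2) = 213


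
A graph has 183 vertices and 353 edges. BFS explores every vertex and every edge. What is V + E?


A full BFS traversal dequeues each vertex once and examines each edge once.
Vertex visits: 183
Edge visits: 353
V + E = 183 + 353 = 536


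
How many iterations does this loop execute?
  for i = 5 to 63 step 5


The loop variable i takes values starting at 5 and increments by 5 each iteration.
Sequence: i = 5, 10, 15, 20, 25, 30, 35, 40, 45, ...
The upper bound 63 is inclusive, so the count is floor((last - first) / step) + 1:
floor((63 - 5) / 5) + 1 = floor(58/5) + 1 = 11 + 1 = 12


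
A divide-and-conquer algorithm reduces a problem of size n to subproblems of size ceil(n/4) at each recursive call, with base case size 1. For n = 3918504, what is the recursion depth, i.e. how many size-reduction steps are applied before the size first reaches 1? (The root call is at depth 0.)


Each step divides the size by 4 (rounding up); after k steps the size is ceil(n/4^k), which equals 1 exactly when 4^k >= n.
So the depth is the smallest k with 4^k >= 3918504, i.e. ceil(log_4(3918504)).
4^10 = 1048576 < 3918504 <= 4194304 = 4^11
Recursion depth = 11


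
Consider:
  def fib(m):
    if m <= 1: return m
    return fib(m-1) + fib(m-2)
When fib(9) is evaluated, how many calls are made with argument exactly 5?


Let N(m) = number of times fib(m) is called while evaluating fib(9).
N(9) = 1 (the initial call).
N(8) = 1 (only fib(9) calls it).
For 1 <= m <= 7: fib(m) is called by fib(m+1) and fib(m+2), so
  N(m) = N(m+1) + N(m+2).
fib(0) is called only by fib(2), so N(0) = N(2).
Walk down from m=9:
  N(9)=1, N(8)=1, N(7)=2, N(6)=3, N(5)=5
N(5) = 5


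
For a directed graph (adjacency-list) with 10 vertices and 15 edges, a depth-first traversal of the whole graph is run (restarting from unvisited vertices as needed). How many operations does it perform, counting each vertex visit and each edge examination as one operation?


A full DFS traversal visits each vertex once and examines each edge once.
V = 10
E = 15
Sum = 10 + 15 = 25


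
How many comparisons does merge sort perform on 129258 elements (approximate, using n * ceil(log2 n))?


Recursion depth: ceil(log2(129258)) = 17
Each recursion level merges n = 129258 elements
Total = 129258 * 17 = 2197386


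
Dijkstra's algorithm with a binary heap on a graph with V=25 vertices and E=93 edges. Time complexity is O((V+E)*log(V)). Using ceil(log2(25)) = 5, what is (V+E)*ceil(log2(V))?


Dijkstra with a binary heap: each vertex is extracted once, each edge may relax once.
Each heap operation costs O(log V).
V + E = 25 + 93 = 118
ceil(log2(25)) = 5 (since 2^4 = 16 < 25 <= 32 = 2^5)
Total heap work = (V+E) * ceil(log2(V)) = 118 * 5 = 590


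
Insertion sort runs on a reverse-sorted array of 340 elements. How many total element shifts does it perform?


Sum of shifts = 1 + 2 + 3 + ... + 339
= 340 * 339 / 2
= 115260 / 2
= 57630


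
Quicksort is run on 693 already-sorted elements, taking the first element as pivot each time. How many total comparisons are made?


Sum of comparisons per partition:
692 + 691 + ... + 1 + 0
= 693 * (693 - 1) / 2
= 693 * 692 / 2
= 239778


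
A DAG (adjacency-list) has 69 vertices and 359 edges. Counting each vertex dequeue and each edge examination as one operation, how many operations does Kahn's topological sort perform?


V = 69 (vertex processing)
E = 359 (edge processing)
V + E = 69 + 359 = 428


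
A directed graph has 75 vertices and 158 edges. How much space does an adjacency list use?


Adjacency list: one list head per vertex + one entry per edge
Vertex heads: 75
Edge entries: 158
Total = 75 + 158 = 233


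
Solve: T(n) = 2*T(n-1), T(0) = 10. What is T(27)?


Unrolling:
T(27) = 2*T(26) = 2^2*T(25) = ... = 2^27*T(0)
= 2^27 * 10
= 134217728 * 10 = 1342177280


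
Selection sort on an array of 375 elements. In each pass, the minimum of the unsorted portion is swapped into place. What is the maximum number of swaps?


Selection sort performs one swap per pass:
  Pass 1: find min in positions 0 to 374, swap with position 0
  Pass 2: find min in positions 1 to 374, swap with position 1
  Pass 3: find min in positions 2 to 374, swap with position 2
  Pass 4: find min in positions 3 to 374, swap with position 3
  Pass 5: find min in positions 4 to 374, swap with position 4
  ... (369 more passes)
Total passes (and swaps) = n - 1 = 375 - 1 = 374


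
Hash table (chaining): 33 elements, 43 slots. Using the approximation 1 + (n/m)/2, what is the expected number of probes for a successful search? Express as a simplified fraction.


Computing expected probes:
alpha = 33/43
= 1 + alpha/2
= 1 + 33/(2*43)
= (2*43 + 33) / (2*43)
= 119/86


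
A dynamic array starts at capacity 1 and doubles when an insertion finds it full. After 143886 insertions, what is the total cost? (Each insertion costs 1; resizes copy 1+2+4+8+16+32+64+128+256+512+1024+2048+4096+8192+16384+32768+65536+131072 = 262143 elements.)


Insertion cost: 143886 (one per element)
Resizes occur just before inserting elements 2, 3, 5, 9, ...
Elements copied at each resize: 1 + 2 + 4 + 8 + 16 + 32 + 64 + 128 + 256 + 512 + 1024 + 2048 + 4096 + 8192 + 16384 + 32768 + 65536 + 131072
Sum of copies = 262143 (geometric series: 2^k - 1)
Total = 143886 + 262143 = 406029


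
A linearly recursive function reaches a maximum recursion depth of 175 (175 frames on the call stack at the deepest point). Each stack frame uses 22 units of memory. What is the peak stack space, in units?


Maximum recursion depth = 175 frames
Memory per frame = 22 units
Total stack space = depth * frame_size
= 175 * 22 = 3850


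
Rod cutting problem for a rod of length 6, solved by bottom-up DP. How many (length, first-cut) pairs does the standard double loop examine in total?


For each subproblem length i = 1..6, the inner loop considers i possible first cuts.
Total = 1 + 2 + ... + 6
= 6*(6+1)/2
= 6*7/2 = 21


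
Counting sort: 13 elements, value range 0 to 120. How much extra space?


n = 13 (output array)
k = 121 (count array for 121 distinct values)
Extra space = 13 + 121 = 134


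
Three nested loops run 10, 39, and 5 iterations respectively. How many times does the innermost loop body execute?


Loop 1 (outermost): 10 iterations
Loop 2 (middle): 39 iterations per outer
Loop 3 (innermost): 5 iterations per middle
Total = 10 * 39 * 5 = 1950


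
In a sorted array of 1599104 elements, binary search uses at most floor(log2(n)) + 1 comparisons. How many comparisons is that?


Halving sequence: 1599104 -> 799552 -> 399776 -> 199888 -> 99944 -> 49972 -> 24986 -> 12493 -> 6246 -> 3123 -> 1561 -> 780 -> 390 -> 195 -> 97 -> 48 -> 24 -> 12 -> 6 -> 3 -> 1
Number of halvings = 20
Max comparisons = 20 + 1 = 21


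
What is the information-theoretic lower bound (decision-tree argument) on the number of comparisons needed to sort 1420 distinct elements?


A binary decision tree of height h has at most 2^h leaves and needs at least n! of them, so h >= ceil(log2(n!)).
1420! is far too large to multiply out, so use Stirling's series:
  ln(n!) ~ n ln n - n + (1/2) ln(2 pi n) + 1/(12n)  (error below 1/(360 n^3), negligible here)
  ln(1420) = 7.2584122
  n ln n = 1420 * 7.2584122 = 10306.9453
  (1/2) ln(2 pi * 1420) = (1/2) ln(8922.1231) = 4.5481
  1/(12*1420) = 0.0001
  ln(1420!) ~ 10306.9453 - 1420 + 4.5481 + 0.0001 = 8891.4935
Convert to base 2: log2(1420!) = 8891.4935 / ln 2 = 8891.4935 / 0.69314718 = 12827.7136
ceil(12827.7136) = 12828


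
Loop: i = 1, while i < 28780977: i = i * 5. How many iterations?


i multiplies by 5 each step:
i = 1 -> 5 -> 25 -> 125 -> 625 -> 3125 -> 15625 -> 78125 -> 390625 -> 1953125 -> 9765625 -> 48828125 (stop)
Iterations = ceil(log_5(28780977)) = 11


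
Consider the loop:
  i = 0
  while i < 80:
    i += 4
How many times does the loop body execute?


Starting at i = 0, each iteration adds 4.
Iterations until i >= 80:
  Iteration 1: i = 0 -> i = 4
  Iteration 2: i = 4 -> i = 8
  Iteration 3: i = 8 -> i = 12
  Iteration 4: i = 12 -> i = 16
  Iteration 5: i = 16 -> i = 20
  Iteration 6: i = 20 -> i = 24
  Iteration 7: i = 24 -> i = 28
  Iteration 8: i = 28 -> i = 32
  ... continuing ...
Total iterations = ceil(80/4) = 20


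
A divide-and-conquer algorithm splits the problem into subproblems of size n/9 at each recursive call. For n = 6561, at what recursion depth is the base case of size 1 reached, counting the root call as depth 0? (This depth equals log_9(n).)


At each depth, the problem size is divided by 9:
  Depth 0: problem size = 6561
  Depth 1: problem size = 729
  Depth 2: problem size = 81
  Depth 3: problem size = 9
  Depth 4: problem size = 1 (base case)
The base case is reached at depth log_9(6561) = 4 (the tree has 5 levels counting depth 0, but the depth asked for is 4).
Recursion depth = 4
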